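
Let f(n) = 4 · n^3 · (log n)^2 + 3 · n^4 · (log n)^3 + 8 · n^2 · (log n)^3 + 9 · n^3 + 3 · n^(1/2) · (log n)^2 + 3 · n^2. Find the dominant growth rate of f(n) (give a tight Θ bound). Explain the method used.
f(n) ∈ Θ(n^4 · (log n)^3)

Compare the terms by growth order. For large n, n^a · (log n)^b dominates n^a' · (log n)^b' iff a > a', or (a = a' and b > b'). Ranking the 6 terms shows the dominant one is 3 · n^4 · (log n)^3. Hence f(n) ∈ Θ(n^4 · (log n)^3).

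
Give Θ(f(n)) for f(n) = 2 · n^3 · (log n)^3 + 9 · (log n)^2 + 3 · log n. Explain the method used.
f(n) ∈ Θ(n^3 · (log n)^3)

Compare the terms by growth order. For large n, n^a · (log n)^b dominates n^a' · (log n)^b' iff a > a', or (a = a' and b > b'). Ranking the 3 terms shows the dominant one is 2 · n^3 · (log n)^3. Hence f(n) ∈ Θ(n^3 · (log n)^3).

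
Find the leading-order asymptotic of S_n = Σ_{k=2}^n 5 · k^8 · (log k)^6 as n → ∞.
S_n ~ 5 · n^9 · (log n)^6 / 9

By integral comparison, S_n = ∫_1^n 5 · x^8 · (log x)^6 dx + O(n^8 · (log n)^6). For the integral, the leading term of ∫_1^n x^8 (log x)^6 dx is n^9/9 · (log n)^6 (by repeated integration by parts; each step lowers the log-exponent and produces a relatively O(1/log n) correction). Hence S_n ~ 5 · n^9 · (log n)^6 / 9.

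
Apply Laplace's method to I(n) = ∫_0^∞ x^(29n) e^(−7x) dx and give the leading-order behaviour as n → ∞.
I(n) ~ (sqrt(2π·29n) / 7) · (29n/(7e))^(29n)

Write the integrand as exp(29n ln x − 7x) and set f(x) = 29n ln x − 7x. Then f'(x) = 29n/x − 7 = 0 at x* = 29n/7, and f''(x*) = −29n/x*^2 = −7^2/(29n). Laplace's method (interior maximum) gives
  I(n) ~ e^(f(x*)) · sqrt(2π / |f''(x*)|)
        = exp(29n ln(29n/7) − 29n) · sqrt(2π · 29n / 7^2)
        = (29n/7)^(29n) e^(−29n) · sqrt(2π·29n) / 7
        = (sqrt(2π·29n) / 7) · (29n/(7e))^(29n).
This matches Γ(29n+1)/7^(29n+1) with Stirling applied to Γ.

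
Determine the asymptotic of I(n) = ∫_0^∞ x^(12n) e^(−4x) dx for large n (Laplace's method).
I(n) ~ (sqrt(2π·12n) / 4) · (12n/(4e))^(12n)

Write the integrand as exp(12n ln x − 4x) and set f(x) = 12n ln x − 4x. Then f'(x) = 12n/x − 4 = 0 at x* = 12n/4, and f''(x*) = −12n/x*^2 = −4^2/(12n). Laplace's method (interior maximum) gives
  I(n) ~ e^(f(x*)) · sqrt(2π / |f''(x*)|)
        = exp(12n ln(12n/4) − 12n) · sqrt(2π · 12n / 4^2)
        = (12n/4)^(12n) e^(−12n) · sqrt(2π·12n) / 4
        = (sqrt(2π·12n) / 4) · (12n/(4e))^(12n).
This matches Γ(12n+1)/4^(12n+1) with Stirling applied to Γ.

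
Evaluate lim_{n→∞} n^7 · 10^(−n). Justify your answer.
lim = 0

Exponentials with base > 1 dominate every fixed polynomial: for any fixed c, n^c / 10^n → 0 as n → ∞ (e.g. by the ratio test, or by writing 10^n = e^(n ln 10) and noting e^(n ln 10) / n^c → ∞). Hence n^7 · 10^(−n) = n^7 / 10^n → 0.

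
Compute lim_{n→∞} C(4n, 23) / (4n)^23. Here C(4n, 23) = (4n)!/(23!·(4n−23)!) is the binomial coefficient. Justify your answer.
lim = 1/23! = 1/25852016738884976640000

With N = 4n → ∞: C(N, 23) / N^23 = [N(N−1)…(N−22)] / (23! · N^23) = (1/23!) · 1 · (1 − 1/(4n)) · … · (1 − 22/(4n)). Each factor → 1 as N → ∞, so the limit is 1/23! = 1/25852016738884976640000.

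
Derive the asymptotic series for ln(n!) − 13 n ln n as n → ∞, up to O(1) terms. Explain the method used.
ln(n!) − 13 n ln n = −12 n ln n − n + (1/2) ln(2π n) + O(1/n)

Stirling: ln((n)!) = n ln(n) − n + (1/2) ln(2π·n) + O(1/n).
Here n ln(n) = n ln n.
Subtract 13n ln n: leading term is (1 − 13) n ln n = −12 n ln n. The next term is −n. Then the (1/2) ln(2π·n) correction.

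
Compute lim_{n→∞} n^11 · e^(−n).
lim = 0

Exponentials with base > 1 dominate every fixed polynomial: for any fixed c, n^c / e^n → 0 as n → ∞ (e.g. by the ratio test, or since e^n grows faster than any power of n). Hence n^11 · e^(−n) = n^11 / e^n → 0.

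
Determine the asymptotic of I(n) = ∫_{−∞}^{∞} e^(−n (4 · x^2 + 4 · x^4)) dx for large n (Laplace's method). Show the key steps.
I(n) ~ sqrt(π/(4n))

φ(x) = 4 · x^2 + 4 · x^4 has its unique global minimum at x* = 0 (since φ'(x) = 8x + 16x^3 = 0 only at x = 0 for real x with both coefficients positive, and φ → ∞ as |x| → ∞). At x* = 0, φ(0) = 0 and φ''(0) = 8. Laplace's method then gives
  I(n) ~ sqrt(2π / (n · φ''(0))) · e^(−n φ(0)) = sqrt(2π / (8n)) = sqrt(π/(4n)).
The 4 · x^4 term contributes only at subleading order (an O(1/n) relative correction).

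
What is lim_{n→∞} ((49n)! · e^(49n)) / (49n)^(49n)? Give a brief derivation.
lim = ∞

Stirling: (49n)! ~ sqrt(2π·49n) · (49n/e)^(49n). Hence
  (49n)! · e^(49n) / (49n)^(49n) ~ sqrt(2π·49n) = sqrt(2π·49) · sqrt(n) → ∞.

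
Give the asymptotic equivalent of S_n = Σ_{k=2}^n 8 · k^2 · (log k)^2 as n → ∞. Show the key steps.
S_n ~ 8 · n^3 · (log n)^2 / 3

By integral comparison, S_n = ∫_1^n 8 · x^2 · (log x)^2 dx + O(n^2 · (log n)^2). For the integral, the leading term of ∫_1^n x^2 (log x)^2 dx is n^3/3 · (log n)^2 (by repeated integration by parts; each step lowers the log-exponent and produces a relatively O(1/log n) correction). Hence S_n ~ 8 · n^3 · (log n)^2 / 3.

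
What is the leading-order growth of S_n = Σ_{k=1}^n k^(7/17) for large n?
S_n ~ (17/24) · n^(24/17)

Integral comparison: Σ_{k=1}^n k^(7/17) = ∫_0^n x^(7/17) dx + O(n^(7/17)). The integral is n^(1 + 7/17) / (1 + 7/17) = n^((7+17)/17) / ((7+17)/17) = (17/24) · n^(24/17).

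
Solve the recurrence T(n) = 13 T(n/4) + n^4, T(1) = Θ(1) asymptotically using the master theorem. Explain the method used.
T(n) = Θ(n^4)

log_4 13 ≈ 1.850. f(n) = n^4 dominates n^(log_4 13) since 4 > 1.850, and the regularity condition a·f(n/b) = 13·(n/4)^4 = (13/256)·n^4 ≤ c·f(n) holds with c = 13/256 ≈ 0.0508 < 1. So this is Case 3: T(n) = Θ(f(n)) = Θ(n^4).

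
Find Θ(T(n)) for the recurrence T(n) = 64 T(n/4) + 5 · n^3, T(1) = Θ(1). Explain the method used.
T(n) = Θ(n^3 log n)

log_4 64 = 3, and f(n) = 5 · n^3 = Θ(n^(log_4 64)). This is Case 2 of the master theorem: T(n) = Θ(f(n) · log n) = Θ(n^3 log n).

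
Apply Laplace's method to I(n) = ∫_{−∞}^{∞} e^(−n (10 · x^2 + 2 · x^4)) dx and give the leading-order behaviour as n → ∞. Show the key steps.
I(n) ~ sqrt(π/(10n))

φ(x) = 10 · x^2 + 2 · x^4 has its unique global minimum at x* = 0 (since φ'(x) = 20x + 8x^3 = 0 only at x = 0 for real x with both coefficients positive, and φ → ∞ as |x| → ∞). At x* = 0, φ(0) = 0 and φ''(0) = 20. Laplace's method then gives
  I(n) ~ sqrt(2π / (n · φ''(0))) · e^(−n φ(0)) = sqrt(2π / (20n)) = sqrt(π/(10n)).
The 2 · x^4 term contributes only at subleading order (an O(1/n) relative correction).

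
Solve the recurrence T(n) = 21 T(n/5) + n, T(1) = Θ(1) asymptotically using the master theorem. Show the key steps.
T(n) = Θ(n^(log_5 21))

Master theorem: compare f(n) = n to n^(log_5 21) where log_5 21 ≈ 1.892. Since 1 < log_5 21, we have f(n) = O(n^(log_5 21 − ε)) for some ε > 0 — Case 1. Hence T(n) = Θ(n^(log_5 21)).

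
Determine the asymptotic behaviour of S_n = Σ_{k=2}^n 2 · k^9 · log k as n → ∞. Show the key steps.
S_n ~ n^10 log n / 5 − n^10 / 50

By integral comparison, S_n = ∫_1^n 2 · x^9 · log x dx + O(n^9 · log n). For the integral, ∫ x^9 log x dx = n^10 log n / 10 − n^10/100 (integration by parts). Hence S_n ~ n^10 log n / 5 − n^10 / 50.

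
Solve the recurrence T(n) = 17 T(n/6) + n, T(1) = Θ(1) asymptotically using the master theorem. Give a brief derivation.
T(n) = Θ(n^(log_6 17))

Master theorem: compare f(n) = n to n^(log_6 17) where log_6 17 ≈ 1.581. Since 1 < log_6 17, we have f(n) = O(n^(log_6 17 − ε)) for some ε > 0 — Case 1. Hence T(n) = Θ(n^(log_6 17)).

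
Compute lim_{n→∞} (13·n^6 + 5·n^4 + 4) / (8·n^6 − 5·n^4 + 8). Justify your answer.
lim = 13/8

For large n the leading n^6 terms dominate both numerator and denominator. Dividing top and bottom by n^6, every other term tends to 0, leaving 13/8.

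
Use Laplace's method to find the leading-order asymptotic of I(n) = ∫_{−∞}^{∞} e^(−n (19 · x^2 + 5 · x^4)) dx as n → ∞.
I(n) ~ sqrt(π/(19n))

φ(x) = 19 · x^2 + 5 · x^4 has its unique global minimum at x* = 0 (since φ'(x) = 38x + 20x^3 = 0 only at x = 0 for real x with both coefficients positive, and φ → ∞ as |x| → ∞). At x* = 0, φ(0) = 0 and φ''(0) = 38. Laplace's method then gives
  I(n) ~ sqrt(2π / (n · φ''(0))) · e^(−n φ(0)) = sqrt(2π / (38n)) = sqrt(π/(19n)).
The 5 · x^4 term contributes only at subleading order (an O(1/n) relative correction).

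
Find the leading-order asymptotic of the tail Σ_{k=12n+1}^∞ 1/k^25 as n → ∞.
Σ_{k>12n} 1/k^25 ~ 1/(24 · (12n)^24)

Compare to the integral: ∫_{12n}^∞ x^(−25) dx = [−x^(−24)/24]_{12n}^∞ = 1/((25−1)·(12n)^24). Euler-Maclaurin then gives
  Σ_{k>12n} 1/k^25 = ∫_{12n}^∞ dx/x^25 − 1/(2·(12n)^25) + O(1/(12n)^26).
(Equivalently this is ζ(25) − Σ_{k≤12n} 1/k^25.)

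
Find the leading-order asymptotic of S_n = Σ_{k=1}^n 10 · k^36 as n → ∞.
S_n ~ 10 · n^37 / 37

By integral comparison (Euler-Maclaurin), Σ_{k=1}^n 10 · k^36 = 10 · ∫_0^n x^36 dx + O(n^36) = 10 · n^37/37 + O(n^36). (Equivalently, Faulhaber's formula gives the same leading term.)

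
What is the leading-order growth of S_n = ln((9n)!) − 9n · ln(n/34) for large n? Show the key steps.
S_n ~ 9n · (ln 306 − 1) + O(ln n)

Stirling: ln((9n)!) = 9n ln(9n) − 9n + O(ln n).
  S_n = 9n ln(9n) − 9n − 9n ln(n/34) + O(ln n)
      = 9n ln(9n) − 9n ln n + 9n ln 34 − 9n + O(ln n)
      = 9n ln 9 + 9n ln 34 − 9n + O(ln n)
      = 9n (ln 306 − 1) + O(ln n).
Numerically ln(306) − 1 ≈ 4.7236.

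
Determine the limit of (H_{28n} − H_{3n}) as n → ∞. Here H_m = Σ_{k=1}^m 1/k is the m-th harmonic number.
lim = ln(28/3)

Euler-Maclaurin gives H_m = ln m + γ + 1/(2m) + O(1/m^2). The γ and O(1/m) terms cancel in the difference:
  H_{28n} − H_{3n} = ln(28n) − ln(3n) + O(1/n) = ln(28/3) + O(1/n).
Hence the limit is ln(28/3).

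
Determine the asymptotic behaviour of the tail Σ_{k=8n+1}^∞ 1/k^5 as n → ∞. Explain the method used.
Σ_{k>8n} 1/k^5 ~ 1/(4 · (8n)^4)

Compare to the integral: ∫_{8n}^∞ x^(−5) dx = [−x^(−4)/4]_{8n}^∞ = 1/((5−1)·(8n)^4). Euler-Maclaurin then gives
  Σ_{k>8n} 1/k^5 = ∫_{8n}^∞ dx/x^5 − 1/(2·(8n)^5) + O(1/(8n)^6).
(Equivalently this is ζ(5) − Σ_{k≤8n} 1/k^5.)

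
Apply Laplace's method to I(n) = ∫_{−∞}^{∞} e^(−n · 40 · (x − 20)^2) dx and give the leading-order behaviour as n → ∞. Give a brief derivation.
I(n) = sqrt(π/(40n))

Here φ(x) = 40 · (x − 20)^2 has its unique minimum at x* = 20 with φ(x*) = 0 and φ''(x*) = 80. Laplace's method gives
  I(n) ~ e^(−n φ(x*)) · sqrt(2π / (n · φ''(x*))) = sqrt(2π / (80n)) = sqrt(π/(40n)).
This is exact: substituting u = (x − 20)·sqrt(40n) gives I(n) = (1/sqrt(40n)) ∫_{−∞}^{∞} e^(−u^2) du = sqrt(π/(40n)).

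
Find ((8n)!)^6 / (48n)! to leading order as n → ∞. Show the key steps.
((8n)!)^6/(48n)! ~ ((2π·8n)^(5/2) / sqrt(6)) · 6^(−6·8n)  →  0

Write N = 8n. Stirling: N! ~ sqrt(2π N)(N/e)^N and (6N)! ~ sqrt(2π·6N)·(6N/e)^(6N).
  (N!)^6/(6N)! ~ (2π N)^(6/2) (N/e)^(6N) / [sqrt(2π·6N) (6N/e)^(6N)]
     = (2π N)^(6/2) / sqrt(2π·6N) · (N/(6N))^(6N)
     = (2π N)^((6−1)/2) / sqrt(6) · 6^(−6N).
Since 6^6 > 1, the factor 6^(−6N) decays exponentially, so the ratio → 0. Substituting N = 8n gives the stated form.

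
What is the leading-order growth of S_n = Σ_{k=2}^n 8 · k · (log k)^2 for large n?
S_n ~ 4 · n^2 · (log n)^2

By integral comparison, S_n = ∫_1^n 8 · x · (log x)^2 dx + O(n · (log n)^2). For the integral, the leading term of ∫_1^n x^1 (log x)^2 dx is n^2/2 · (log n)^2 (by repeated integration by parts; each step lowers the log-exponent and produces a relatively O(1/log n) correction). Hence S_n ~ 4 · n^2 · (log n)^2.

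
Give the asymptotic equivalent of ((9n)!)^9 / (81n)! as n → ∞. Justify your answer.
((9n)!)^9/(81n)! ~ ((2π·9n)^(8/2) / 3) · 9^(−9·9n)  →  0

Write N = 9n. Stirling: N! ~ sqrt(2π N)(N/e)^N and (9N)! ~ sqrt(2π·9N)·(9N/e)^(9N).
  (N!)^9/(9N)! ~ (2π N)^(9/2) (N/e)^(9N) / [sqrt(2π·9N) (9N/e)^(9N)]
     = (2π N)^(9/2) / sqrt(2π·9N) · (N/(9N))^(9N)
     = (2π N)^((9−1)/2) / 3 · 9^(−9N).
Since 9^9 > 1, the factor 9^(−9N) decays exponentially, so the ratio → 0. Substituting N = 9n gives the stated form.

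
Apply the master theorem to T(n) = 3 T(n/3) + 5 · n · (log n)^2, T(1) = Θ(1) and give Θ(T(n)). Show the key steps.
T(n) = Θ(n · (log n)^3)

Here log_3 3 = 1 and f(n) = 5 · n · (log n)^2 = Θ(n^(log_3 3) · (log n)^2). This is the extended Case 2 of the master theorem (f matches the critical exponent up to log factors), giving T(n) = Θ(n^(log_3 3) · (log n)^(2+1)) = Θ(n · (log n)^3).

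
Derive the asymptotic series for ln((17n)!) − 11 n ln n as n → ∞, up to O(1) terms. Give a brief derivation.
ln((17n)!) − 11 n ln n = 6 n ln n + 17(ln 17 − 1) n + (1/2) ln(2π·17n) + O(1/n)

Stirling: ln((17n)!) = 17n ln(17n) − 17n + (1/2) ln(2π·17n) + O(1/n).
Expand 17n ln(17n) = 17n (ln n + ln 17) = 17n ln n + 17n ln 17.
Subtract 11n ln n: leading term is (17 − 11) n ln n = 6 n ln n. The next term is 17n ln 17 − 17n = 17(ln 17 − 1) n. Then the (1/2) ln(2π·17n) correction.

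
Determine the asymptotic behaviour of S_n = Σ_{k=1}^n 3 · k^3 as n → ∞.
S_n ~ 3 · n^4 / 4

By integral comparison (Euler-Maclaurin), Σ_{k=1}^n 3 · k^3 = 3 · ∫_0^n x^3 dx + O(n^3) = 3 · n^4/4 + O(n^3). (Equivalently, Faulhaber's formula gives the same leading term.)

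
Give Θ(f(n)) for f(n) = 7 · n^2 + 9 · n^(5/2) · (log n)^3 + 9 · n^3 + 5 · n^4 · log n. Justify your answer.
f(n) ∈ Θ(n^4 · log n)

Compare the terms by growth order. For large n, n^a · (log n)^b dominates n^a' · (log n)^b' iff a > a', or (a = a' and b > b'). Ranking the 4 terms shows the dominant one is 5 · n^4 · log n. Hence f(n) ∈ Θ(n^4 · log n).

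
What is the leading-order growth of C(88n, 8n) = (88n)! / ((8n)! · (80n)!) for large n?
C(88n, 8n) ~ (285311670611/10000000000)^(8n) · sqrt(11/(20π·8n))

Write N = 8n. Apply Stirling to each factorial:
  (11N)! ~ sqrt(2π·11N) · (11N/e)^(11N),
  N! ~ sqrt(2π N) · (N/e)^N,
  (10N)! ~ sqrt(2π·10N) · (10N/e)^(10N).
The exponential factors combine to (11N)^(11N) / (N^N · (10N)^(10N)) = 11^(11N)/10^(10N) = (11^11/10^10)^N = (285311670611/10000000000)^N.
The square-root prefactors combine to sqrt(2π·11N) / (sqrt(2π N)·sqrt(2π·10N)) = sqrt(11 / (2π·10·N)) = sqrt(11/(20π·8n)).
Substituting N = 8n: C(88n, 8n) ~ (285311670611/10000000000)^(8n) · sqrt(11/(20π·8n)).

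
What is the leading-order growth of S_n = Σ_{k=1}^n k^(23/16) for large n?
S_n ~ (16/39) · n^(39/16)

Integral comparison: Σ_{k=1}^n k^(23/16) = ∫_0^n x^(23/16) dx + O(n^(23/16)). The integral is n^(1 + 23/16) / (1 + 23/16) = n^((23+16)/16) / ((23+16)/16) = (16/39) · n^(39/16).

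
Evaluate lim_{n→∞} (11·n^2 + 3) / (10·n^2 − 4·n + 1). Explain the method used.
lim = 11/10

For large n the leading n^2 terms dominate both numerator and denominator. Dividing top and bottom by n^2, every other term tends to 0, leaving 11/10.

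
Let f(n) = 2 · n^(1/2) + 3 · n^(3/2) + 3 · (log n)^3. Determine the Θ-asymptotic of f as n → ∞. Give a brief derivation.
f(n) ∈ Θ(n^(3/2))

Compare the terms by growth order. For large n, n^a · (log n)^b dominates n^a' · (log n)^b' iff a > a', or (a = a' and b > b'). Ranking the 3 terms shows the dominant one is 3 · n^(3/2). Hence f(n) ∈ Θ(n^(3/2)).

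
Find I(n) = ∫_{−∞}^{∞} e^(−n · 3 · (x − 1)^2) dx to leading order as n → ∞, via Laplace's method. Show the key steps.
I(n) = sqrt(π/(3n))

Here φ(x) = 3 · (x − 1)^2 has its unique minimum at x* = 1 with φ(x*) = 0 and φ''(x*) = 6. Laplace's method gives
  I(n) ~ e^(−n φ(x*)) · sqrt(2π / (n · φ''(x*))) = sqrt(2π / (6n)) = sqrt(π/(3n)).
This is exact: substituting u = (x − 1)·sqrt(3n) gives I(n) = (1/sqrt(3n)) ∫_{−∞}^{∞} e^(−u^2) du = sqrt(π/(3n)).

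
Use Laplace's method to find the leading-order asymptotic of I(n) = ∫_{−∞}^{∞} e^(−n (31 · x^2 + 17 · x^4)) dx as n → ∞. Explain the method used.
I(n) ~ sqrt(π/(31n))

φ(x) = 31 · x^2 + 17 · x^4 has its unique global minimum at x* = 0 (since φ'(x) = 62x + 68x^3 = 0 only at x = 0 for real x with both coefficients positive, and φ → ∞ as |x| → ∞). At x* = 0, φ(0) = 0 and φ''(0) = 62. Laplace's method then gives
  I(n) ~ sqrt(2π / (n · φ''(0))) · e^(−n φ(0)) = sqrt(2π / (62n)) = sqrt(π/(31n)).
The 17 · x^4 term contributes only at subleading order (an O(1/n) relative correction).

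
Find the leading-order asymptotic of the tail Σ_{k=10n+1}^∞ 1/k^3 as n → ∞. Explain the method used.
Σ_{k>10n} 1/k^3 ~ 1/(2 · (10n)^2)

Compare to the integral: ∫_{10n}^∞ x^(−3) dx = [−x^(−2)/2]_{10n}^∞ = 1/((3−1)·(10n)^2). Euler-Maclaurin then gives
  Σ_{k>10n} 1/k^3 = ∫_{10n}^∞ dx/x^3 − 1/(2·(10n)^3) + O(1/(10n)^4).
(Equivalently this is ζ(3) − Σ_{k≤10n} 1/k^3.)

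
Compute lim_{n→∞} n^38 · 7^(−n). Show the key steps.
lim = 0

Exponentials with base > 1 dominate every fixed polynomial: for any fixed c, n^c / 7^n → 0 as n → ∞ (e.g. by the ratio test, or by writing 7^n = e^(n ln 7) and noting e^(n ln 7) / n^c → ∞). Hence n^38 · 7^(−n) = n^38 / 7^n → 0.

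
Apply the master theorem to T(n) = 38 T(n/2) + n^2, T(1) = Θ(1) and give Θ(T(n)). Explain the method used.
T(n) = Θ(n^(log_2 38))

Master theorem: compare f(n) = n^2 to n^(log_2 38) where log_2 38 ≈ 5.248. Since 2 < log_2 38, we have f(n) = O(n^(log_2 38 − ε)) for some ε > 0 — Case 1. Hence T(n) = Θ(n^(log_2 38)).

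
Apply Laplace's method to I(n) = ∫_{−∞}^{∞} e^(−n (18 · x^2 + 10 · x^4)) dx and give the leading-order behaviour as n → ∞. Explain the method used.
I(n) ~ sqrt(π/(18n))

φ(x) = 18 · x^2 + 10 · x^4 has its unique global minimum at x* = 0 (since φ'(x) = 36x + 40x^3 = 0 only at x = 0 for real x with both coefficients positive, and φ → ∞ as |x| → ∞). At x* = 0, φ(0) = 0 and φ''(0) = 36. Laplace's method then gives
  I(n) ~ sqrt(2π / (n · φ''(0))) · e^(−n φ(0)) = sqrt(2π / (36n)) = sqrt(π/(18n)).
The 10 · x^4 term contributes only at subleading order (an O(1/n) relative correction).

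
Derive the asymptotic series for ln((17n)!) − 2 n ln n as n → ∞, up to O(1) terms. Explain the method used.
ln((17n)!) − 2 n ln n = 15 n ln n + 17(ln 17 − 1) n + (1/2) ln(2π·17n) + O(1/n)

Stirling: ln((17n)!) = 17n ln(17n) − 17n + (1/2) ln(2π·17n) + O(1/n).
Expand 17n ln(17n) = 17n (ln n + ln 17) = 17n ln n + 17n ln 17.
Subtract 2n ln n: leading term is (17 − 2) n ln n = 15 n ln n. The next term is 17n ln 17 − 17n = 17(ln 17 − 1) n. Then the (1/2) ln(2π·17n) correction.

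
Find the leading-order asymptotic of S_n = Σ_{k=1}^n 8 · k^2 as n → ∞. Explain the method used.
S_n ~ 8 · n^3 / 3

By integral comparison (Euler-Maclaurin), Σ_{k=1}^n 8 · k^2 = 8 · ∫_0^n x^2 dx + O(n^2) = 8 · n^3/3 + O(n^2). (Equivalently, Faulhaber's formula gives the same leading term.)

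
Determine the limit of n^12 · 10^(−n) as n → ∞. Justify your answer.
lim = 0

Exponentials with base > 1 dominate every fixed polynomial: for any fixed c, n^c / 10^n → 0 as n → ∞ (e.g. by the ratio test, or by writing 10^n = e^(n ln 10) and noting e^(n ln 10) / n^c → ∞). Hence n^12 · 10^(−n) = n^12 / 10^n → 0.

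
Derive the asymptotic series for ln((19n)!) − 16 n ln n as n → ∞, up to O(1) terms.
ln((19n)!) − 16 n ln n = 3 n ln n + 19(ln 19 − 1) n + (1/2) ln(2π·19n) + O(1/n)

Stirling: ln((19n)!) = 19n ln(19n) − 19n + (1/2) ln(2π·19n) + O(1/n).
Expand 19n ln(19n) = 19n (ln n + ln 19) = 19n ln n + 19n ln 19.
Subtract 16n ln n: leading term is (19 − 16) n ln n = 3 n ln n. The next term is 19n ln 19 − 19n = 19(ln 19 − 1) n. Then the (1/2) ln(2π·19n) correction.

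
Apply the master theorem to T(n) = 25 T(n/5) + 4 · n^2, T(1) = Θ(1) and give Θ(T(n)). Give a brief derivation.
T(n) = Θ(n^2 log n)

log_5 25 = 2, and f(n) = 4 · n^2 = Θ(n^(log_5 25)). This is Case 2 of the master theorem: T(n) = Θ(f(n) · log n) = Θ(n^2 log n).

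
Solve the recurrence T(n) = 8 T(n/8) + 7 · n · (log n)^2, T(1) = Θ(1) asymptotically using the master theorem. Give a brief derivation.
T(n) = Θ(n · (log n)^3)

Here log_8 8 = 1 and f(n) = 7 · n · (log n)^2 = Θ(n^(log_8 8) · (log n)^2). This is the extended Case 2 of the master theorem (f matches the critical exponent up to log factors), giving T(n) = Θ(n^(log_8 8) · (log n)^(2+1)) = Θ(n · (log n)^3).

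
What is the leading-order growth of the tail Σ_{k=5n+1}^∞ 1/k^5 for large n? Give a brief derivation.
Σ_{k>5n} 1/k^5 ~ 1/(4 · (5n)^4)

Compare to the integral: ∫_{5n}^∞ x^(−5) dx = [−x^(−4)/4]_{5n}^∞ = 1/((5−1)·(5n)^4). Euler-Maclaurin then gives
  Σ_{k>5n} 1/k^5 = ∫_{5n}^∞ dx/x^5 − 1/(2·(5n)^5) + O(1/(5n)^6).
(Equivalently this is ζ(5) − Σ_{k≤5n} 1/k^5.)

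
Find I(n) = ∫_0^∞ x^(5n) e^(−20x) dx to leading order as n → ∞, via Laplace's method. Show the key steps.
I(n) ~ (sqrt(2π·5n) / 20) · (5n/(20e))^(5n)

Write the integrand as exp(5n ln x − 20x) and set f(x) = 5n ln x − 20x. Then f'(x) = 5n/x − 20 = 0 at x* = 5n/20, and f''(x*) = −5n/x*^2 = −20^2/(5n). Laplace's method (interior maximum) gives
  I(n) ~ e^(f(x*)) · sqrt(2π / |f''(x*)|)
        = exp(5n ln(5n/20) − 5n) · sqrt(2π · 5n / 20^2)
        = (5n/20)^(5n) e^(−5n) · sqrt(2π·5n) / 20
        = (sqrt(2π·5n) / 20) · (5n/(20e))^(5n).
This matches Γ(5n+1)/20^(5n+1) with Stirling applied to Γ.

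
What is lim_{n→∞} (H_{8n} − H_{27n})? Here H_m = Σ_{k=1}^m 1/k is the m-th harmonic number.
lim = ln(8/27)

Euler-Maclaurin gives H_m = ln m + γ + 1/(2m) + O(1/m^2). The γ and O(1/m) terms cancel in the difference:
  H_{8n} − H_{27n} = ln(8n) − ln(27n) + O(1/n) = ln(8/27) + O(1/n).
Hence the limit is ln(8/27).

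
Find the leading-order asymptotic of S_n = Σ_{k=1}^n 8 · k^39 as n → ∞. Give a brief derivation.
S_n ~ n^40 / 5

By integral comparison (Euler-Maclaurin), Σ_{k=1}^n 8 · k^39 = 8 · ∫_0^n x^39 dx + O(n^39) = 8 · n^40/40 = n^40 / 5 + O(n^39). (Equivalently, Faulhaber's formula gives the same leading term.)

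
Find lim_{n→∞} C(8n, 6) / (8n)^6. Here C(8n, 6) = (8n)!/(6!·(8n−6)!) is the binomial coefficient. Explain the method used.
lim = 1/6! = 1/720

With N = 8n → ∞: C(N, 6) / N^6 = [N(N−1)…(N−5)] / (6! · N^6) = (1/6!) · 1 · (1 − 1/(8n)) · … · (1 − 5/(8n)). Each factor → 1 as N → ∞, so the limit is 1/6! = 1/720.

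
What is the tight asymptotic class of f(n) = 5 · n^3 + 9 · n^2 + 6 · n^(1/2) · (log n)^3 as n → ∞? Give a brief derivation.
f(n) ∈ Θ(n^3)

Compare the terms by growth order. For large n, n^a · (log n)^b dominates n^a' · (log n)^b' iff a > a', or (a = a' and b > b'). Ranking the 3 terms shows the dominant one is 5 · n^3. Hence f(n) ∈ Θ(n^3).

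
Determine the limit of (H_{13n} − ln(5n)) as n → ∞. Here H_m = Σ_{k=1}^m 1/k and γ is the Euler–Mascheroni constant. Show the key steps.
lim = ln(13/5) + γ

By Euler-Maclaurin, H_m = ln m + γ + O(1/m). So
  H_{13n} − ln(5n) = ln(13n) + γ − ln(5n) + O(1/n)
                       = ln(13/5) + γ + O(1/n).
Hence the limit is ln(13/5) + γ.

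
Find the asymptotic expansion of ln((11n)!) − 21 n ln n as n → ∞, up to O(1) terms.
ln((11n)!) − 21 n ln n = −10 n ln n + 11(ln 11 − 1) n + (1/2) ln(2π·11n) + O(1/n)

Stirling: ln((11n)!) = 11n ln(11n) − 11n + (1/2) ln(2π·11n) + O(1/n).
Expand 11n ln(11n) = 11n (ln n + ln 11) = 11n ln n + 11n ln 11.
Subtract 21n ln n: leading term is (11 − 21) n ln n = −10 n ln n. The next term is 11n ln 11 − 11n = 11(ln 11 − 1) n. Then the (1/2) ln(2π·11n) correction.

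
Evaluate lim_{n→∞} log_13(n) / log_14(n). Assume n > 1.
lim = ln(14) / ln(13) = log_13(14)

Change of base: log_13(n) = ln n / ln 13 and log_14(n) = ln n / ln 14. The ratio is (ln n / ln 13) · (ln 14 / ln n) = ln 14 / ln 13, a constant independent of n. So the limit is ln 14 / ln 13 = log_13(14).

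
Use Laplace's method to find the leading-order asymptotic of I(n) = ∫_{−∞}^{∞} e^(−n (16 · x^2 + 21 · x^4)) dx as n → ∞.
I(n) ~ sqrt(π/(16n))

φ(x) = 16 · x^2 + 21 · x^4 has its unique global minimum at x* = 0 (since φ'(x) = 32x + 84x^3 = 0 only at x = 0 for real x with both coefficients positive, and φ → ∞ as |x| → ∞). At x* = 0, φ(0) = 0 and φ''(0) = 32. Laplace's method then gives
  I(n) ~ sqrt(2π / (n · φ''(0))) · e^(−n φ(0)) = sqrt(2π / (32n)) = sqrt(π/(16n)).
The 21 · x^4 term contributes only at subleading order (an O(1/n) relative correction).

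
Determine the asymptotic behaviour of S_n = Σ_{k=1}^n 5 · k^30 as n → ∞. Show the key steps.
S_n ~ 5 · n^31 / 31

By integral comparison (Euler-Maclaurin), Σ_{k=1}^n 5 · k^30 = 5 · ∫_0^n x^30 dx + O(n^30) = 5 · n^31/31 + O(n^30). (Equivalently, Faulhaber's formula gives the same leading term.)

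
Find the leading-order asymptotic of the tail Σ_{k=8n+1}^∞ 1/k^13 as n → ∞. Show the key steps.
Σ_{k>8n} 1/k^13 ~ 1/(12 · (8n)^12)

Compare to the integral: ∫_{8n}^∞ x^(−13) dx = [−x^(−12)/12]_{8n}^∞ = 1/((13−1)·(8n)^12). Euler-Maclaurin then gives
  Σ_{k>8n} 1/k^13 = ∫_{8n}^∞ dx/x^13 − 1/(2·(8n)^13) + O(1/(8n)^14).
(Equivalently this is ζ(13) − Σ_{k≤8n} 1/k^13.)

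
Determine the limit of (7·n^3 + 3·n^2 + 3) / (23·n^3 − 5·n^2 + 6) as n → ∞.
lim = 7/23

For large n the leading n^3 terms dominate both numerator and denominator. Dividing top and bottom by n^3, every other term tends to 0, leaving 7/23.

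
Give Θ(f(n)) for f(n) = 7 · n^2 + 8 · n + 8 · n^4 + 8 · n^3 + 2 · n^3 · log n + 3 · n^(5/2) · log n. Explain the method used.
f(n) ∈ Θ(n^4)

Compare the terms by growth order. For large n, n^a · (log n)^b dominates n^a' · (log n)^b' iff a > a', or (a = a' and b > b'). Ranking the 6 terms shows the dominant one is 8 · n^4. Hence f(n) ∈ Θ(n^4).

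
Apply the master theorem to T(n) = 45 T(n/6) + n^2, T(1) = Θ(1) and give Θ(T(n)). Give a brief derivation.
T(n) = Θ(n^(log_6 45))

Master theorem: compare f(n) = n^2 to n^(log_6 45) where log_6 45 ≈ 2.125. Since 2 < log_6 45, we have f(n) = O(n^(log_6 45 − ε)) for some ε > 0 — Case 1. Hence T(n) = Θ(n^(log_6 45)).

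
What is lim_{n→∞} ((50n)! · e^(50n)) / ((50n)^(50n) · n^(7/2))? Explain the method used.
lim = 0

Stirling: (50n)! ~ sqrt(2π·50n) · (50n/e)^(50n). Hence
  (50n)! · e^(50n) / (50n)^(50n) ~ sqrt(2π·50n).
Dividing by n^(7/2): sqrt(2π·50n) / n^(7/2) = sqrt(2π·50) · n^((1−7)/2), so the expression behaves like sqrt(2π·50) · n^((1−7)/2) → 0.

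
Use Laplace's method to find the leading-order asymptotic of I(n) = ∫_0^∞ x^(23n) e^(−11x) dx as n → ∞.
I(n) ~ (sqrt(2π·23n) / 11) · (23n/(11e))^(23n)

Write the integrand as exp(23n ln x − 11x) and set f(x) = 23n ln x − 11x. Then f'(x) = 23n/x − 11 = 0 at x* = 23n/11, and f''(x*) = −23n/x*^2 = −11^2/(23n). Laplace's method (interior maximum) gives
  I(n) ~ e^(f(x*)) · sqrt(2π / |f''(x*)|)
        = exp(23n ln(23n/11) − 23n) · sqrt(2π · 23n / 11^2)
        = (23n/11)^(23n) e^(−23n) · sqrt(2π·23n) / 11
        = (sqrt(2π·23n) / 11) · (23n/(11e))^(23n).
This matches Γ(23n+1)/11^(23n+1) with Stirling applied to Γ.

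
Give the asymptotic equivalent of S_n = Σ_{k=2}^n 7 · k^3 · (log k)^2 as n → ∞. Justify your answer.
S_n ~ 7 · n^4 · (log n)^2 / 4

By integral comparison, S_n = ∫_1^n 7 · x^3 · (log x)^2 dx + O(n^3 · (log n)^2). For the integral, the leading term of ∫_1^n x^3 (log x)^2 dx is n^4/4 · (log n)^2 (by repeated integration by parts; each step lowers the log-exponent and produces a relatively O(1/log n) correction). Hence S_n ~ 7 · n^4 · (log n)^2 / 4.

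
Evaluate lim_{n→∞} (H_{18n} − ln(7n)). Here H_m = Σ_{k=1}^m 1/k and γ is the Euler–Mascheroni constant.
lim = ln(18/7) + γ

By Euler-Maclaurin, H_m = ln m + γ + O(1/m). So
  H_{18n} − ln(7n) = ln(18n) + γ − ln(7n) + O(1/n)
                       = ln(18/7) + γ + O(1/n).
Hence the limit is ln(18/7) + γ.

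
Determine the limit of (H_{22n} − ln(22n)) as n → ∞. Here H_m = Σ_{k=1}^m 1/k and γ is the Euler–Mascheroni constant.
lim = γ

By Euler-Maclaurin, H_m = ln m + γ + O(1/m). So
  H_{22n} − ln(22n) = ln(22n) + γ − ln(22n) + O(1/n)
                       = ln(22/22) + γ + O(1/n).
Hence the limit is γ (since ln 1 = 0).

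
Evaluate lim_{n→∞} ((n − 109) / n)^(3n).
lim = e^(−327)

Rewrite as (1 − 109/n)^(3n). By the standard limit (1 + x/n)^n → e^x, we have (1 − 109/n)^n → e^(−109), and raising to the 3rd power gives e^(−327).
More precisely, ln[(1 − 109/n)^(3n)] = 3n · ln(1 − 109/n) = 3n · (-109/n + O(1/n^2)) = -327 + O(1/n) → -327.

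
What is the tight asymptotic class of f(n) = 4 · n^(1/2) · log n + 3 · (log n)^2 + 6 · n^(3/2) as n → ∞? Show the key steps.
f(n) ∈ Θ(n^(3/2))

Compare the terms by growth order. For large n, n^a · (log n)^b dominates n^a' · (log n)^b' iff a > a', or (a = a' and b > b'). Ranking the 3 terms shows the dominant one is 6 · n^(3/2). Hence f(n) ∈ Θ(n^(3/2)).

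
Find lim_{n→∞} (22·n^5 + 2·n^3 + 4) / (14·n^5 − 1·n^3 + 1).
lim = 22/14 = 11/7

For large n the leading n^5 terms dominate both numerator and denominator. Dividing top and bottom by n^5, every other term tends to 0, leaving 22/14 = 11/7.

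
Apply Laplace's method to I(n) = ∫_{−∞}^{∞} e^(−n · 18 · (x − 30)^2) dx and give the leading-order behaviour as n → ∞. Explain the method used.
I(n) = sqrt(π/(18n))

Here φ(x) = 18 · (x − 30)^2 has its unique minimum at x* = 30 with φ(x*) = 0 and φ''(x*) = 36. Laplace's method gives
  I(n) ~ e^(−n φ(x*)) · sqrt(2π / (n · φ''(x*))) = sqrt(2π / (36n)) = sqrt(π/(18n)).
This is exact: substituting u = (x − 30)·sqrt(18n) gives I(n) = (1/sqrt(18n)) ∫_{−∞}^{∞} e^(−u^2) du = sqrt(π/(18n)).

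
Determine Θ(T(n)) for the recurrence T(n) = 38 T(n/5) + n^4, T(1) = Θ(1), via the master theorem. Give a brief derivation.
T(n) = Θ(n^4)

log_5 38 ≈ 2.260. f(n) = n^4 dominates n^(log_5 38) since 4 > 2.260, and the regularity condition a·f(n/b) = 38·(n/5)^4 = (38/625)·n^4 ≤ c·f(n) holds with c = 38/625 ≈ 0.0608 < 1. So this is Case 3: T(n) = Θ(f(n)) = Θ(n^4).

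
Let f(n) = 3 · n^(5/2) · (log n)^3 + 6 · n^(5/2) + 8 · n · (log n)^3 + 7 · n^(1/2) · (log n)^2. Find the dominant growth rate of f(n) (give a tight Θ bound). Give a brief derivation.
f(n) ∈ Θ(n^(5/2) · (log n)^3)

Compare the terms by growth order. For large n, n^a · (log n)^b dominates n^a' · (log n)^b' iff a > a', or (a = a' and b > b'). Ranking the 4 terms shows the dominant one is 3 · n^(5/2) · (log n)^3. Hence f(n) ∈ Θ(n^(5/2) · (log n)^3).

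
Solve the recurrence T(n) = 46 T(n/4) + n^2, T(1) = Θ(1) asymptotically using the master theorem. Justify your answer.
T(n) = Θ(n^(log_4 46))

Master theorem: compare f(n) = n^2 to n^(log_4 46) where log_4 46 ≈ 2.762. Since 2 < log_4 46, we have f(n) = O(n^(log_4 46 − ε)) for some ε > 0 — Case 1. Hence T(n) = Θ(n^(log_4 46)).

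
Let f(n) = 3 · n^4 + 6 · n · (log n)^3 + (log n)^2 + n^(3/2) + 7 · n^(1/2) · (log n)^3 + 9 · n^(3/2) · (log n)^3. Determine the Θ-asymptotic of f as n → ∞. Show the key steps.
f(n) ∈ Θ(n^4)

Compare the terms by growth order. For large n, n^a · (log n)^b dominates n^a' · (log n)^b' iff a > a', or (a = a' and b > b'). Ranking the 6 terms shows the dominant one is 3 · n^4. Hence f(n) ∈ Θ(n^4).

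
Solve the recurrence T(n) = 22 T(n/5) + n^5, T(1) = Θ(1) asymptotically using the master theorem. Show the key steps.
T(n) = Θ(n^5)

log_5 22 ≈ 1.921. f(n) = n^5 dominates n^(log_5 22) since 5 > 1.921, and the regularity condition a·f(n/b) = 22·(n/5)^5 = (22/3125)·n^5 ≤ c·f(n) holds with c = 22/3125 ≈ 0.00704 < 1. So this is Case 3: T(n) = Θ(f(n)) = Θ(n^5).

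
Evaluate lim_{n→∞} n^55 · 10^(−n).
lim = 0

Exponentials with base > 1 dominate every fixed polynomial: for any fixed c, n^c / 10^n → 0 as n → ∞ (e.g. by the ratio test, or by writing 10^n = e^(n ln 10) and noting e^(n ln 10) / n^c → ∞). Hence n^55 · 10^(−n) = n^55 / 10^n → 0.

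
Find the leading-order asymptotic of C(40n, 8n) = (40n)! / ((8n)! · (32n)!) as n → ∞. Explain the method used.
C(40n, 8n) ~ (3125/256)^(8n) · sqrt(5/(8π·8n))

Write N = 8n. Apply Stirling to each factorial:
  (5N)! ~ sqrt(2π·5N) · (5N/e)^(5N),
  N! ~ sqrt(2π N) · (N/e)^N,
  (4N)! ~ sqrt(2π·4N) · (4N/e)^(4N).
The exponential factors combine to (5N)^(5N) / (N^N · (4N)^(4N)) = 5^(5N)/4^(4N) = (5^5/4^4)^N = (3125/256)^N.
The square-root prefactors combine to sqrt(2π·5N) / (sqrt(2π N)·sqrt(2π·4N)) = sqrt(5 / (2π·4·N)) = sqrt(5/(8π·8n)).
Substituting N = 8n: C(40n, 8n) ~ (3125/256)^(8n) · sqrt(5/(8π·8n)).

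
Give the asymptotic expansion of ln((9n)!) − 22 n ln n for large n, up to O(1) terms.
ln((9n)!) − 22 n ln n = −13 n ln n + 9(ln 9 − 1) n + (1/2) ln(2π·9n) + O(1/n)

Stirling: ln((9n)!) = 9n ln(9n) − 9n + (1/2) ln(2π·9n) + O(1/n).
Expand 9n ln(9n) = 9n (ln n + ln 9) = 9n ln n + 9n ln 9.
Subtract 22n ln n: leading term is (9 − 22) n ln n = −13 n ln n. The next term is 9n ln 9 − 9n = 9(ln 9 − 1) n. Then the (1/2) ln(2π·9n) correction.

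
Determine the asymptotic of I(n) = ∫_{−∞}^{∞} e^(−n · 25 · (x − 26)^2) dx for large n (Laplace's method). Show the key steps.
I(n) = sqrt(π/(25n))

Here φ(x) = 25 · (x − 26)^2 has its unique minimum at x* = 26 with φ(x*) = 0 and φ''(x*) = 50. Laplace's method gives
  I(n) ~ e^(−n φ(x*)) · sqrt(2π / (n · φ''(x*))) = sqrt(2π / (50n)) = sqrt(π/(25n)).
This is exact: substituting u = (x − 26)·sqrt(25n) gives I(n) = (1/sqrt(25n)) ∫_{−∞}^{∞} e^(−u^2) du = sqrt(π/(25n)).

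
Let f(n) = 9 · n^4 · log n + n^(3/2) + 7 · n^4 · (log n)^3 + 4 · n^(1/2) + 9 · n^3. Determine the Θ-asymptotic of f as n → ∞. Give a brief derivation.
f(n) ∈ Θ(n^4 · (log n)^3)

Compare the terms by growth order. For large n, n^a · (log n)^b dominates n^a' · (log n)^b' iff a > a', or (a = a' and b > b'). Ranking the 5 terms shows the dominant one is 7 · n^4 · (log n)^3. Hence f(n) ∈ Θ(n^4 · (log n)^3).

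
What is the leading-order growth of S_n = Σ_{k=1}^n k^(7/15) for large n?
S_n ~ (15/22) · n^(22/15)

Integral comparison: Σ_{k=1}^n k^(7/15) = ∫_0^n x^(7/15) dx + O(n^(7/15)). The integral is n^(1 + 7/15) / (1 + 7/15) = n^((7+15)/15) / ((7+15)/15) = (15/22) · n^(22/15).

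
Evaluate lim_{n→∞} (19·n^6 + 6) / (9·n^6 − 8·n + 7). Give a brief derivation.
lim = 19/9

For large n the leading n^6 terms dominate both numerator and denominator. Dividing top and bottom by n^6, every other term tends to 0, leaving 19/9.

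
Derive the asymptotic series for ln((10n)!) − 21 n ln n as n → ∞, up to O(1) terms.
ln((10n)!) − 21 n ln n = −11 n ln n + 10(ln 10 − 1) n + (1/2) ln(2π·10n) + O(1/n)

Stirling: ln((10n)!) = 10n ln(10n) − 10n + (1/2) ln(2π·10n) + O(1/n).
Expand 10n ln(10n) = 10n (ln n + ln 10) = 10n ln n + 10n ln 10.
Subtract 21n ln n: leading term is (10 − 21) n ln n = −11 n ln n. The next term is 10n ln 10 − 10n = 10(ln 10 − 1) n. Then the (1/2) ln(2π·10n) correction.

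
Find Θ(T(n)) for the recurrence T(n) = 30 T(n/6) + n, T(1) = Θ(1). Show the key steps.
T(n) = Θ(n^(log_6 30))

Master theorem: compare f(n) = n to n^(log_6 30) where log_6 30 ≈ 1.898. Since 1 < log_6 30, we have f(n) = O(n^(log_6 30 − ε)) for some ε > 0 — Case 1. Hence T(n) = Θ(n^(log_6 30)).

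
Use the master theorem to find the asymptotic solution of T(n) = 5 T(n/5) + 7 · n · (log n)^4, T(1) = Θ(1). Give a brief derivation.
T(n) = Θ(n · (log n)^5)

Here log_5 5 = 1 and f(n) = 7 · n · (log n)^4 = Θ(n^(log_5 5) · (log n)^4). This is the extended Case 2 of the master theorem (f matches the critical exponent up to log factors), giving T(n) = Θ(n^(log_5 5) · (log n)^(4+1)) = Θ(n · (log n)^5).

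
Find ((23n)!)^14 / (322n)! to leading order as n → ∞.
((23n)!)^14/(322n)! ~ ((2π·23n)^(13/2) / sqrt(14)) · 14^(−14·23n)  →  0

Write N = 23n. Stirling: N! ~ sqrt(2π N)(N/e)^N and (14N)! ~ sqrt(2π·14N)·(14N/e)^(14N).
  (N!)^14/(14N)! ~ (2π N)^(14/2) (N/e)^(14N) / [sqrt(2π·14N) (14N/e)^(14N)]
     = (2π N)^(14/2) / sqrt(2π·14N) · (N/(14N))^(14N)
     = (2π N)^((14−1)/2) / sqrt(14) · 14^(−14N).
Since 14^14 > 1, the factor 14^(−14N) decays exponentially, so the ratio → 0. Substituting N = 23n gives the stated form.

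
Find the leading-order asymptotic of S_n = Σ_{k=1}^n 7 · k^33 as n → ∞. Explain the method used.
S_n ~ 7 · n^34 / 34

By integral comparison (Euler-Maclaurin), Σ_{k=1}^n 7 · k^33 = 7 · ∫_0^n x^33 dx + O(n^33) = 7 · n^34/34 + O(n^33). (Equivalently, Faulhaber's formula gives the same leading term.)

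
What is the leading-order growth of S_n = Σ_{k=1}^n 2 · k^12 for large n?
S_n ~ 2 · n^13 / 13

By integral comparison (Euler-Maclaurin), Σ_{k=1}^n 2 · k^12 = 2 · ∫_0^n x^12 dx + O(n^12) = 2 · n^13/13 + O(n^12). (Equivalently, Faulhaber's formula gives the same leading term.)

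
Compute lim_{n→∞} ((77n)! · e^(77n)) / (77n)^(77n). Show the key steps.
lim = ∞

Stirling: (77n)! ~ sqrt(2π·77n) · (77n/e)^(77n). Hence
  (77n)! · e^(77n) / (77n)^(77n) ~ sqrt(2π·77n) = sqrt(2π·77) · sqrt(n) → ∞.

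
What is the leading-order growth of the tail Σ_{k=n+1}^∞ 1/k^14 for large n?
Σ_{k>n} 1/k^14 ~ 1/(13 · n^13)

Compare to the integral: ∫_{n}^∞ x^(−14) dx = [−x^(−13)/13]_{n}^∞ = 1/((14−1)·n^13). Euler-Maclaurin then gives
  Σ_{k>n} 1/k^14 = ∫_{n}^∞ dx/x^14 − 1/(2·n^14) + O(1/n^15).
(Equivalently this is ζ(14) − Σ_{k≤n} 1/k^14.)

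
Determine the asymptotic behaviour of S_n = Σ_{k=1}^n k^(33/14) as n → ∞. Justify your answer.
S_n ~ (14/47) · n^(47/14)

Integral comparison: Σ_{k=1}^n k^(33/14) = ∫_0^n x^(33/14) dx + O(n^(33/14)). The integral is n^(1 + 33/14) / (1 + 33/14) = n^((33+14)/14) / ((33+14)/14) = (14/47) · n^(47/14).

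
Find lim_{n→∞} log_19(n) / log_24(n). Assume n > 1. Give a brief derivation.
lim = ln(24) / ln(19) = log_19(24)

Change of base: log_19(n) = ln n / ln 19 and log_24(n) = ln n / ln 24. The ratio is (ln n / ln 19) · (ln 24 / ln n) = ln 24 / ln 19, a constant independent of n. So the limit is ln 24 / ln 19 = log_19(24).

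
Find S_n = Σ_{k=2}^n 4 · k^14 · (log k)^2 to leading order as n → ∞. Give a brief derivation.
S_n ~ 4 · n^15 · (log n)^2 / 15

By integral comparison, S_n = ∫_1^n 4 · x^14 · (log x)^2 dx + O(n^14 · (log n)^2). For the integral, the leading term of ∫_1^n x^14 (log x)^2 dx is n^15/15 · (log n)^2 (by repeated integration by parts; each step lowers the log-exponent and produces a relatively O(1/log n) correction). Hence S_n ~ 4 · n^15 · (log n)^2 / 15.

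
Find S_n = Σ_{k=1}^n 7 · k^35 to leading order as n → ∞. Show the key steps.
S_n ~ 7 · n^36 / 36

By integral comparison (Euler-Maclaurin), Σ_{k=1}^n 7 · k^35 = 7 · ∫_0^n x^35 dx + O(n^35) = 7 · n^36/36 + O(n^35). (Equivalently, Faulhaber's formula gives the same leading term.)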